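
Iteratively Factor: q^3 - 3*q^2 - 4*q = (q - 4)*(q^2 + q) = q*(q - 4)*(q + 1)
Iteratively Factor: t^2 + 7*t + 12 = (t + 3)*(t + 4)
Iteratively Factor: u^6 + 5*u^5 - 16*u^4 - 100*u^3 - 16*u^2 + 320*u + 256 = (u - 4)*(u^5 + 9*u^4 + 20*u^3 - 20*u^2 - 96*u - 64) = (u - 4)*(u + 4)*(u^4 + 5*u^3 - 20*u - 16) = (u - 4)*(u + 1)*(u + 4)*(u^3 + 4*u^2 - 4*u - 16) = (u - 4)*(u - 2)*(u + 1)*(u + 4)*(u^2 + 6*u + 8) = (u - 4)*(u - 2)*(u + 1)*(u + 2)*(u + 4)*(u + 4)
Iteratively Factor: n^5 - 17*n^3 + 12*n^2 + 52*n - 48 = (n - 2)*(n^4 + 2*n^3 - 13*n^2 - 14*n + 24) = (n - 2)*(n + 2)*(n^3 - 13*n + 12) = (n - 2)*(n - 1)*(n + 2)*(n^2 + n - 12) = (n - 3)*(n - 2)*(n - 1)*(n + 2)*(n + 4)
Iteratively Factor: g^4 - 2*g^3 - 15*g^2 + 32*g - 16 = (g + 4)*(g^3 - 6*g^2 + 9*g - 4) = (g - 4)*(g + 4)*(g^2 - 2*g + 1) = (g - 4)*(g - 1)*(g + 4)*(g - 1)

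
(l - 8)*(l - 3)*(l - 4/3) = l^3 - 37*l^2/3 + 116*l/3 - 32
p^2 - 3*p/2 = p*(p - 3/2)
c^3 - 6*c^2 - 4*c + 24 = (c - 6)*(c - 2)*(c + 2)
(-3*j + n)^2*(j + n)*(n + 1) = 9*j^3*n + 9*j^3 + 3*j^2*n^2 + 3*j^2*n - 5*j*n^3 - 5*j*n^2 + n^4 + n^3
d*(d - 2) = d^2 - 2*d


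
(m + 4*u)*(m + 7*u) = m^2 + 11*m*u + 28*u^2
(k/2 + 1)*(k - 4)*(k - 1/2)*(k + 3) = k^4/2 + k^3/4 - 29*k^2/4 - 17*k/2 + 6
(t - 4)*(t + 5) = t^2 + t - 20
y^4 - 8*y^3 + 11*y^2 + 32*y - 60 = (y - 5)*(y - 3)*(y - 2)*(y + 2)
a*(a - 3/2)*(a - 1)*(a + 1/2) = a^4 - 2*a^3 + a^2/4 + 3*a/4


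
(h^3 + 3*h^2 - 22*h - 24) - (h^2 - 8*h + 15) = h^3 + 2*h^2 - 14*h - 39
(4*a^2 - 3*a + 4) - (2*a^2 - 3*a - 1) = 2*a^2 + 5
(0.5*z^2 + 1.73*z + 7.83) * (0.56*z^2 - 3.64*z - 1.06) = 0.28*z^4 - 0.8512*z^3 - 2.4424*z^2 - 30.335*z - 8.2998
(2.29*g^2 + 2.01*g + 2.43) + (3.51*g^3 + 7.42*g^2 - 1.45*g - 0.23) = 3.51*g^3 + 9.71*g^2 + 0.56*g + 2.2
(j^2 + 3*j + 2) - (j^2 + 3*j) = 2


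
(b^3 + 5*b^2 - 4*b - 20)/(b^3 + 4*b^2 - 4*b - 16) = (b + 5)/(b + 4)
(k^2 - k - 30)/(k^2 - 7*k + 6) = (k + 5)/(k - 1)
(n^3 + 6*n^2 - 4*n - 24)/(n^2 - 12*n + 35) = (n^3 + 6*n^2 - 4*n - 24)/(n^2 - 12*n + 35)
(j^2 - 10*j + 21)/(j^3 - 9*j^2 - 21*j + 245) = (j - 3)/(j^2 - 2*j - 35)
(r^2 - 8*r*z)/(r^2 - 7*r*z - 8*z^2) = r/(r + z)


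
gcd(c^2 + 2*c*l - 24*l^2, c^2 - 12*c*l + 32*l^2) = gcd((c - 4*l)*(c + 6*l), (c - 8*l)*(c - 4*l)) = c - 4*l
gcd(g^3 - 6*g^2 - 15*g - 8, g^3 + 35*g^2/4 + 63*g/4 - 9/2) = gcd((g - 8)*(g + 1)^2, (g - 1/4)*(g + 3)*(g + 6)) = 1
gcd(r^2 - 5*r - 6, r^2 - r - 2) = r + 1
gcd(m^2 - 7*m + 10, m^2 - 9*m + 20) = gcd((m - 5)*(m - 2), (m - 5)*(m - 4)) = m - 5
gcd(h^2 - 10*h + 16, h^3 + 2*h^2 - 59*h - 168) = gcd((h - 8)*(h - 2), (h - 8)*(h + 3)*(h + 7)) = h - 8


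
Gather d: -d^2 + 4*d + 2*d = -d^2 + 6*d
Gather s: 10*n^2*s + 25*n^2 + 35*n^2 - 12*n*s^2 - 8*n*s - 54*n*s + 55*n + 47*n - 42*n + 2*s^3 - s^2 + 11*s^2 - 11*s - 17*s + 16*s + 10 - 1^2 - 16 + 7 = 60*n^2 + 60*n + 2*s^3 + s^2*(10 - 12*n) + s*(10*n^2 - 62*n - 12)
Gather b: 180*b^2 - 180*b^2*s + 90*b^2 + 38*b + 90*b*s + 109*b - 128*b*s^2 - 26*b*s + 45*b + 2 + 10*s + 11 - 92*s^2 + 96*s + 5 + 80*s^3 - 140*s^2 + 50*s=b^2*(270 - 180*s) + b*(-128*s^2 + 64*s + 192) + 80*s^3 - 232*s^2 + 156*s + 18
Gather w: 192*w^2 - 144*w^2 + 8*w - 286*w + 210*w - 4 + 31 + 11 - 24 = 48*w^2 - 68*w + 14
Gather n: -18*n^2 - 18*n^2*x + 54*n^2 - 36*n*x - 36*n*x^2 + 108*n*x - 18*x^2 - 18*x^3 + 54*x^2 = n^2*(36 - 18*x) + n*(-36*x^2 + 72*x) - 18*x^3 + 36*x^2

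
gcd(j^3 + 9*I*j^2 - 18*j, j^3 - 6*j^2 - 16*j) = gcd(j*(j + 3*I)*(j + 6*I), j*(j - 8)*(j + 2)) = j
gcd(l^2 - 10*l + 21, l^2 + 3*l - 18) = l - 3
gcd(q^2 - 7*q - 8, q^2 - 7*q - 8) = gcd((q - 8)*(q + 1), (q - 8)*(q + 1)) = q^2 - 7*q - 8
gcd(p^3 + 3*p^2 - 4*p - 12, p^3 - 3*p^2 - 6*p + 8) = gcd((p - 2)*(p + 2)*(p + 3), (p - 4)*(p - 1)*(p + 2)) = p + 2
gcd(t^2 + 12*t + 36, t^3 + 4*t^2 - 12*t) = t + 6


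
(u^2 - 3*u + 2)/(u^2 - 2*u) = (u - 1)/u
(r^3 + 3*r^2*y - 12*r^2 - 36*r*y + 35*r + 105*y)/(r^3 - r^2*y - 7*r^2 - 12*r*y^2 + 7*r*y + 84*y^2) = (5 - r)/(-r + 4*y)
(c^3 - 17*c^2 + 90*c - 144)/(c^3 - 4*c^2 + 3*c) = (c^2 - 14*c + 48)/(c*(c - 1))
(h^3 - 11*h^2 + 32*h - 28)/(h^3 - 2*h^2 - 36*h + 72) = (h^2 - 9*h + 14)/(h^2 - 36)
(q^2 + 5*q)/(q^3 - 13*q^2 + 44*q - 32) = q*(q + 5)/(q^3 - 13*q^2 + 44*q - 32)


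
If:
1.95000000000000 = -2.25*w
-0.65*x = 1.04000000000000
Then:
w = -0.87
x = -1.60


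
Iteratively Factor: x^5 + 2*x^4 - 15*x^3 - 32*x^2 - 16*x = (x + 4)*(x^4 - 2*x^3 - 7*x^2 - 4*x) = x*(x + 4)*(x^3 - 2*x^2 - 7*x - 4) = x*(x - 4)*(x + 4)*(x^2 + 2*x + 1) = x*(x - 4)*(x + 1)*(x + 4)*(x + 1)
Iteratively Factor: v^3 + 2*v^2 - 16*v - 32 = (v + 2)*(v^2 - 16) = (v - 4)*(v + 2)*(v + 4)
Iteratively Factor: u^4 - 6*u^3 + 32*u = (u - 4)*(u^3 - 2*u^2 - 8*u) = (u - 4)*(u + 2)*(u^2 - 4*u) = (u - 4)^2*(u + 2)*(u)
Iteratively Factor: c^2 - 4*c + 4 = (c - 2)*(c - 2)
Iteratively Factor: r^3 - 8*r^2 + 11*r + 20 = (r - 4)*(r^2 - 4*r - 5) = (r - 5)*(r - 4)*(r + 1)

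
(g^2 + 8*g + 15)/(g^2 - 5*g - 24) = (g + 5)/(g - 8)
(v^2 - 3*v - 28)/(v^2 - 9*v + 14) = (v + 4)/(v - 2)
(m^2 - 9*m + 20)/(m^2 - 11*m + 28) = (m - 5)/(m - 7)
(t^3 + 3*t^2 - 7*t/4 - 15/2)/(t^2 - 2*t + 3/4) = (2*t^2 + 9*t + 10)/(2*t - 1)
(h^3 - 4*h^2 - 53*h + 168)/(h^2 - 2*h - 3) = (h^2 - h - 56)/(h + 1)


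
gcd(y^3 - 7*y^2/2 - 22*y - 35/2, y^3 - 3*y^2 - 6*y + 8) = 1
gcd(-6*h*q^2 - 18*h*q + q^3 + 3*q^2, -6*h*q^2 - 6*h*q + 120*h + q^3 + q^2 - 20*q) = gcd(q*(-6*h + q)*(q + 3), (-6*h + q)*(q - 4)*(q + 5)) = -6*h + q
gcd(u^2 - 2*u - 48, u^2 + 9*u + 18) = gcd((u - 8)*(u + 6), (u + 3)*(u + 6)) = u + 6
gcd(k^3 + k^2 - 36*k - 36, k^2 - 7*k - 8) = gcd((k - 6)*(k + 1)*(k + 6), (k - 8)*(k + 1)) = k + 1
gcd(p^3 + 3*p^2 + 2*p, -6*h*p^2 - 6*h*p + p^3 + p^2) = p^2 + p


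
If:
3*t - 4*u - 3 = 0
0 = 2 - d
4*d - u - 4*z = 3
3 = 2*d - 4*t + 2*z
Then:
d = 2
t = 31/35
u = -3/35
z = 89/70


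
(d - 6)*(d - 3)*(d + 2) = d^3 - 7*d^2 + 36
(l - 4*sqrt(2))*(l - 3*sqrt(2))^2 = l^3 - 10*sqrt(2)*l^2 + 66*l - 72*sqrt(2)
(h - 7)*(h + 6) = h^2 - h - 42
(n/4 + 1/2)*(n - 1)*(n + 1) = n^3/4 + n^2/2 - n/4 - 1/2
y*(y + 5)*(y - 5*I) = y^3 + 5*y^2 - 5*I*y^2 - 25*I*y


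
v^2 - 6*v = v*(v - 6)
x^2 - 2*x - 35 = (x - 7)*(x + 5)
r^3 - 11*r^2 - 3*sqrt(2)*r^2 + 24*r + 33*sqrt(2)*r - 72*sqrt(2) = (r - 8)*(r - 3)*(r - 3*sqrt(2))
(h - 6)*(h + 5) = h^2 - h - 30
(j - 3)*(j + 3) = j^2 - 9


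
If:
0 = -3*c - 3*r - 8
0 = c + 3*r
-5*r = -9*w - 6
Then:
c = -4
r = 4/3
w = 2/27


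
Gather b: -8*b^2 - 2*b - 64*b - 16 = -8*b^2 - 66*b - 16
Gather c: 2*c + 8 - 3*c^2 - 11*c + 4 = -3*c^2 - 9*c + 12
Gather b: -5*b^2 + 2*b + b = -5*b^2 + 3*b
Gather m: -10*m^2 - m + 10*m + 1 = -10*m^2 + 9*m + 1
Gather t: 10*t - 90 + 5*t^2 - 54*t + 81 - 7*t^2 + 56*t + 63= -2*t^2 + 12*t + 54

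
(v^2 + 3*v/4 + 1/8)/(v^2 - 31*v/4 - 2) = (v + 1/2)/(v - 8)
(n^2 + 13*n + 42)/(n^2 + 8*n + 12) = (n + 7)/(n + 2)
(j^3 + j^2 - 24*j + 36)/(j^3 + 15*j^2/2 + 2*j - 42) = 2*(j - 3)/(2*j + 7)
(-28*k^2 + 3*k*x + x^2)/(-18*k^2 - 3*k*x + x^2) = (28*k^2 - 3*k*x - x^2)/(18*k^2 + 3*k*x - x^2)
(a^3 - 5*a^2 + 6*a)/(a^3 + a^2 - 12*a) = (a - 2)/(a + 4)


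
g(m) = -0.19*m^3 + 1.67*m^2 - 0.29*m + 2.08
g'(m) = -0.57*m^2 + 3.34*m - 0.29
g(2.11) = 7.12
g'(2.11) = 4.22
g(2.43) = 8.51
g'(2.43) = 4.46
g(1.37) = 4.33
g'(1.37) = 3.22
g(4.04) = 15.64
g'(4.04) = 3.90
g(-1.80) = 9.12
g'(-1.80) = -8.15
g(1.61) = 5.15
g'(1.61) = 3.61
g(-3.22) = 26.67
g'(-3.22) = -16.95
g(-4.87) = 65.04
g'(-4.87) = -30.07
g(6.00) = 19.42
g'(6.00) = -0.77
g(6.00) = 19.42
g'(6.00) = -0.77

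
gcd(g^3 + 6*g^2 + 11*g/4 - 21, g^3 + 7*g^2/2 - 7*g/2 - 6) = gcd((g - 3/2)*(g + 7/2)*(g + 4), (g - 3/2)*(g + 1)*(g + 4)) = g^2 + 5*g/2 - 6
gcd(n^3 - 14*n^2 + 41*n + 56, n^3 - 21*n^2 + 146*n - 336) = n^2 - 15*n + 56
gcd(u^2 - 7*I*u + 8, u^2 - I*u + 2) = u + I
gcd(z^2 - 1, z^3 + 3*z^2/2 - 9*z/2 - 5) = z + 1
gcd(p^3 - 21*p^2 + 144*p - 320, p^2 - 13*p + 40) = p^2 - 13*p + 40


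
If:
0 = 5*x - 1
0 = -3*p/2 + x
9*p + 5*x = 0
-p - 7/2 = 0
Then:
No Solution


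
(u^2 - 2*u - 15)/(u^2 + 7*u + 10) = (u^2 - 2*u - 15)/(u^2 + 7*u + 10)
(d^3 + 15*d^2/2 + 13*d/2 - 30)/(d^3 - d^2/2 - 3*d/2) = (d^2 + 9*d + 20)/(d*(d + 1))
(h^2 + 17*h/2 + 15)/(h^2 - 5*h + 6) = (h^2 + 17*h/2 + 15)/(h^2 - 5*h + 6)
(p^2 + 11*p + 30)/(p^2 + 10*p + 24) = (p + 5)/(p + 4)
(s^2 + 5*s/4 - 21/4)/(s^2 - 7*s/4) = (s + 3)/s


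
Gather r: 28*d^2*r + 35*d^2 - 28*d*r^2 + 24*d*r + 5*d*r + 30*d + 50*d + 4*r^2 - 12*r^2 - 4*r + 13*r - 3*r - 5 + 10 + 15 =35*d^2 + 80*d + r^2*(-28*d - 8) + r*(28*d^2 + 29*d + 6) + 20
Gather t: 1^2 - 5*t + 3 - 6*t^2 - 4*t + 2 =-6*t^2 - 9*t + 6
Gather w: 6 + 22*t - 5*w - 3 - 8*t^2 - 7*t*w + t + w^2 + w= -8*t^2 + 23*t + w^2 + w*(-7*t - 4) + 3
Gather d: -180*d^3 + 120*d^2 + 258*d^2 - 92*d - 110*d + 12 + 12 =-180*d^3 + 378*d^2 - 202*d + 24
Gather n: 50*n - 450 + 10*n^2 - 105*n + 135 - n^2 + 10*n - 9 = 9*n^2 - 45*n - 324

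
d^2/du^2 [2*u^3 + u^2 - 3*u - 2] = 12*u + 2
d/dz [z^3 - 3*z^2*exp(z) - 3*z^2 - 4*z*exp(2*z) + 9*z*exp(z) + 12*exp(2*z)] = -3*z^2*exp(z) + 3*z^2 - 8*z*exp(2*z) + 3*z*exp(z) - 6*z + 20*exp(2*z) + 9*exp(z)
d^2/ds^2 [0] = 0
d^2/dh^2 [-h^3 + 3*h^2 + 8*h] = 6 - 6*h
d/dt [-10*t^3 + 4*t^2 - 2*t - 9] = -30*t^2 + 8*t - 2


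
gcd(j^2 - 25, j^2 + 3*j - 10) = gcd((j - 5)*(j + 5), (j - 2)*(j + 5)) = j + 5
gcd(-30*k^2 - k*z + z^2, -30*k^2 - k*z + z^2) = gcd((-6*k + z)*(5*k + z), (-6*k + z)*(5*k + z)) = -30*k^2 - k*z + z^2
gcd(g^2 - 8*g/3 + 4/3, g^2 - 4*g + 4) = g - 2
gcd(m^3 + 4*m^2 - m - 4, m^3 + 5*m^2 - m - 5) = m^2 - 1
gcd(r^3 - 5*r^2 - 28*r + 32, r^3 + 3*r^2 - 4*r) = r^2 + 3*r - 4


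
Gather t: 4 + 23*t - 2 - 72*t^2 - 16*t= -72*t^2 + 7*t + 2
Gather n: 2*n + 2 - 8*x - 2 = 2*n - 8*x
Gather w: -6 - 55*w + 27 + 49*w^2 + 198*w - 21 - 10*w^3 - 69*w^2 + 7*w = -10*w^3 - 20*w^2 + 150*w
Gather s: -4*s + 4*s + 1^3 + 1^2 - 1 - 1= 0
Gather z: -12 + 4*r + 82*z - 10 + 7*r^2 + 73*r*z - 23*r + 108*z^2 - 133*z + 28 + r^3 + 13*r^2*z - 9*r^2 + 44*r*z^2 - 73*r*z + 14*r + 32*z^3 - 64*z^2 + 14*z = r^3 - 2*r^2 - 5*r + 32*z^3 + z^2*(44*r + 44) + z*(13*r^2 - 37) + 6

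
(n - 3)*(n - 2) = n^2 - 5*n + 6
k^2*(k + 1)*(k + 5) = k^4 + 6*k^3 + 5*k^2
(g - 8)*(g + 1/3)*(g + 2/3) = g^3 - 7*g^2 - 70*g/9 - 16/9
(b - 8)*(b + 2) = b^2 - 6*b - 16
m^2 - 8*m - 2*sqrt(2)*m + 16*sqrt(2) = (m - 8)*(m - 2*sqrt(2))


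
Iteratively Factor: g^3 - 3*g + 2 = (g + 2)*(g^2 - 2*g + 1) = (g - 1)*(g + 2)*(g - 1)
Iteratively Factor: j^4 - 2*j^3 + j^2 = (j - 1)*(j^3 - j^2) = j*(j - 1)*(j^2 - j) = j*(j - 1)^2*(j)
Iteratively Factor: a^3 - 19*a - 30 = (a + 2)*(a^2 - 2*a - 15) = (a + 2)*(a + 3)*(a - 5)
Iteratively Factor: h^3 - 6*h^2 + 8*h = (h - 2)*(h^2 - 4*h) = h*(h - 2)*(h - 4)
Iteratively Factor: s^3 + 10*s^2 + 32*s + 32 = (s + 2)*(s^2 + 8*s + 16) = (s + 2)*(s + 4)*(s + 4)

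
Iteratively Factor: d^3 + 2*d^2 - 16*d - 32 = (d + 2)*(d^2 - 16) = (d + 2)*(d + 4)*(d - 4)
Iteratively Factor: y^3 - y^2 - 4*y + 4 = (y - 1)*(y^2 - 4) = (y - 1)*(y + 2)*(y - 2)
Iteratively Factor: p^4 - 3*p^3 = (p)*(p^3 - 3*p^2) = p^2*(p^2 - 3*p) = p^3*(p - 3)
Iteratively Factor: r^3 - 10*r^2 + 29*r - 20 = (r - 1)*(r^2 - 9*r + 20) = (r - 4)*(r - 1)*(r - 5)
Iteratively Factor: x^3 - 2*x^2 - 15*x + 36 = (x - 3)*(x^2 + x - 12) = (x - 3)*(x + 4)*(x - 3)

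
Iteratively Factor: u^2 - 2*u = (u - 2)*(u)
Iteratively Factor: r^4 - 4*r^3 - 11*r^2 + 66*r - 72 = (r - 3)*(r^3 - r^2 - 14*r + 24) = (r - 3)^2*(r^2 + 2*r - 8) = (r - 3)^2*(r + 4)*(r - 2)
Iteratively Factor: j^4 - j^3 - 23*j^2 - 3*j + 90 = (j + 3)*(j^3 - 4*j^2 - 11*j + 30) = (j + 3)^2*(j^2 - 7*j + 10) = (j - 2)*(j + 3)^2*(j - 5)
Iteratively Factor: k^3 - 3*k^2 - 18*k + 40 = (k + 4)*(k^2 - 7*k + 10) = (k - 5)*(k + 4)*(k - 2)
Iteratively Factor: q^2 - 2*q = (q - 2)*(q)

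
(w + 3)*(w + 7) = w^2 + 10*w + 21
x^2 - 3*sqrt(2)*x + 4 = (x - 2*sqrt(2))*(x - sqrt(2))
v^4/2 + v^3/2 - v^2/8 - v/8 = v*(v/2 + 1/4)*(v - 1/2)*(v + 1)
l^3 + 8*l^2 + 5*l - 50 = (l - 2)*(l + 5)^2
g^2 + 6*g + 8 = (g + 2)*(g + 4)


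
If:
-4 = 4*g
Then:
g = -1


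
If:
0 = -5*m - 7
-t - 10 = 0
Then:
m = -7/5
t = -10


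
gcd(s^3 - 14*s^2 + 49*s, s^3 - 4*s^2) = s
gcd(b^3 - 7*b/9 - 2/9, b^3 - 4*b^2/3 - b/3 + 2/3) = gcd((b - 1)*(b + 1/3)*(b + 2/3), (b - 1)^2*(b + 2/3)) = b^2 - b/3 - 2/3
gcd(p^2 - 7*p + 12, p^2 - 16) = p - 4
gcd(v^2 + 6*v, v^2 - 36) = v + 6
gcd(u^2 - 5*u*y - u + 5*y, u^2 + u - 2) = u - 1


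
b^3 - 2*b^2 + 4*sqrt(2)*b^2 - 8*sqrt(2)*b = b*(b - 2)*(b + 4*sqrt(2))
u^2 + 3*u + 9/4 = (u + 3/2)^2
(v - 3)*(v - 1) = v^2 - 4*v + 3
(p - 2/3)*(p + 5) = p^2 + 13*p/3 - 10/3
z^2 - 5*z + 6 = (z - 3)*(z - 2)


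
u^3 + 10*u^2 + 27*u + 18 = (u + 1)*(u + 3)*(u + 6)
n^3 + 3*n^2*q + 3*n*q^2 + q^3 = (n + q)^3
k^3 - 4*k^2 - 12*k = k*(k - 6)*(k + 2)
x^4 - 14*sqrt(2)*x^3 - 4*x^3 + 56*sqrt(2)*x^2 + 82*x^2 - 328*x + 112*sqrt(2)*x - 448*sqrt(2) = (x - 4)*(x - 8*sqrt(2))*(x - 7*sqrt(2))*(x + sqrt(2))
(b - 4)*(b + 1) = b^2 - 3*b - 4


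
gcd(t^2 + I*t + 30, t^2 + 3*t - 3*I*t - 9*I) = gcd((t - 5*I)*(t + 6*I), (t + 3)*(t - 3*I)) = 1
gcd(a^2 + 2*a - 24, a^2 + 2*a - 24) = a^2 + 2*a - 24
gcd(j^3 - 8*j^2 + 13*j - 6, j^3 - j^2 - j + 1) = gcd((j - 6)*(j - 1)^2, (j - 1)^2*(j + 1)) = j^2 - 2*j + 1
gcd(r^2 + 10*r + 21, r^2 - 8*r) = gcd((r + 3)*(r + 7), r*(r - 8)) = 1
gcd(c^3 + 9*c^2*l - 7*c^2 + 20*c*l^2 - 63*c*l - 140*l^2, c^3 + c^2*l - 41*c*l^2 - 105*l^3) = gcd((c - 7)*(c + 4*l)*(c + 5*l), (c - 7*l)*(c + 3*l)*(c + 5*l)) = c + 5*l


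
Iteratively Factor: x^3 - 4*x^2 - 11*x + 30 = (x - 5)*(x^2 + x - 6) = (x - 5)*(x - 2)*(x + 3)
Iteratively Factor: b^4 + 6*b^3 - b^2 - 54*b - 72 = (b + 4)*(b^3 + 2*b^2 - 9*b - 18) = (b + 2)*(b + 4)*(b^2 - 9) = (b + 2)*(b + 3)*(b + 4)*(b - 3)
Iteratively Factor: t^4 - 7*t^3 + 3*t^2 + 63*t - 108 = (t - 3)*(t^3 - 4*t^2 - 9*t + 36) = (t - 3)*(t + 3)*(t^2 - 7*t + 12) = (t - 4)*(t - 3)*(t + 3)*(t - 3)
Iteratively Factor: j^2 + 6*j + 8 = (j + 4)*(j + 2)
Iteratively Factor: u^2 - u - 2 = (u + 1)*(u - 2)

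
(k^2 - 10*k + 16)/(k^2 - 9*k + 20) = (k^2 - 10*k + 16)/(k^2 - 9*k + 20)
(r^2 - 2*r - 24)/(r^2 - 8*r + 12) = (r + 4)/(r - 2)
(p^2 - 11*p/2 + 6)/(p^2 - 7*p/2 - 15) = (-2*p^2 + 11*p - 12)/(-2*p^2 + 7*p + 30)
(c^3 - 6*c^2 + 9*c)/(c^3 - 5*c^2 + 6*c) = (c - 3)/(c - 2)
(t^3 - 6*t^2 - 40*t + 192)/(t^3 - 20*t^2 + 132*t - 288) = (t^2 + 2*t - 24)/(t^2 - 12*t + 36)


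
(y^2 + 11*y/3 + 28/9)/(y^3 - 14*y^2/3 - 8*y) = (y + 7/3)/(y*(y - 6))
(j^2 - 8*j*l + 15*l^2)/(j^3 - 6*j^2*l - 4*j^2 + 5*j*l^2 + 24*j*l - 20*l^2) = (j - 3*l)/(j^2 - j*l - 4*j + 4*l)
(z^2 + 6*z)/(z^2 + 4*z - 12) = z/(z - 2)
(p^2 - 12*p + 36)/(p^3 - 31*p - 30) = (p - 6)/(p^2 + 6*p + 5)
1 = 1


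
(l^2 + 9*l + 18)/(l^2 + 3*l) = (l + 6)/l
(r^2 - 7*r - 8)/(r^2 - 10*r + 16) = (r + 1)/(r - 2)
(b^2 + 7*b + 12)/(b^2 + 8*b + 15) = (b + 4)/(b + 5)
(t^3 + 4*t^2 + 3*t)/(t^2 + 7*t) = (t^2 + 4*t + 3)/(t + 7)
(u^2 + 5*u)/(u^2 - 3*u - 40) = u/(u - 8)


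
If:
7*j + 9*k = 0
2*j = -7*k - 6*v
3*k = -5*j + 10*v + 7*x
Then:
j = -189*x/83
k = 147*x/83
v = -217*x/166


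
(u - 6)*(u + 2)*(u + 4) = u^3 - 28*u - 48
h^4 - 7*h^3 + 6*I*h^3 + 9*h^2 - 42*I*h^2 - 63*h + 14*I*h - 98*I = (h - 7)*(h - 2*I)*(h + I)*(h + 7*I)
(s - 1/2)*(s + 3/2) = s^2 + s - 3/4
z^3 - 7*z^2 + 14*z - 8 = (z - 4)*(z - 2)*(z - 1)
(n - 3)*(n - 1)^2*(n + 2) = n^4 - 3*n^3 - 3*n^2 + 11*n - 6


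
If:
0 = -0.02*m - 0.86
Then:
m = -43.00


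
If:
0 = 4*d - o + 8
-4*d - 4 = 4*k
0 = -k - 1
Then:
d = 0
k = -1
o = 8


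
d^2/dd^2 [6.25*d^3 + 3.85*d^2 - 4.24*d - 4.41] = 37.5*d + 7.7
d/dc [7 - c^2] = -2*c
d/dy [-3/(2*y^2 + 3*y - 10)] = 3*(4*y + 3)/(2*y^2 + 3*y - 10)^2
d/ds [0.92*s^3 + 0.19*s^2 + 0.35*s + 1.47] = 2.76*s^2 + 0.38*s + 0.35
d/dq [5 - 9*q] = -9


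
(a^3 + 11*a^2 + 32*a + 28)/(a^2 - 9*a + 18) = (a^3 + 11*a^2 + 32*a + 28)/(a^2 - 9*a + 18)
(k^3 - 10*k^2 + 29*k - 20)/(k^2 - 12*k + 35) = (k^2 - 5*k + 4)/(k - 7)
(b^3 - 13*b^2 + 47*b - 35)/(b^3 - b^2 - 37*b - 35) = (b^2 - 6*b + 5)/(b^2 + 6*b + 5)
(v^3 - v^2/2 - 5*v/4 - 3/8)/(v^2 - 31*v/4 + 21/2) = (8*v^3 - 4*v^2 - 10*v - 3)/(2*(4*v^2 - 31*v + 42))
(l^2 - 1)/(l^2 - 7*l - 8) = (l - 1)/(l - 8)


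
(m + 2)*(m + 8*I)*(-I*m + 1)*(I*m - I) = m^4 + m^3 + 9*I*m^3 - 10*m^2 + 9*I*m^2 - 8*m - 18*I*m + 16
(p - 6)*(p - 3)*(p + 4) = p^3 - 5*p^2 - 18*p + 72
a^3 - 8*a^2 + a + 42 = (a - 7)*(a - 3)*(a + 2)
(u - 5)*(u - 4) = u^2 - 9*u + 20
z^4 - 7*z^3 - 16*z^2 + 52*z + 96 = (z - 8)*(z - 3)*(z + 2)^2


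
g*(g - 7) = g^2 - 7*g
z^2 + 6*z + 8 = (z + 2)*(z + 4)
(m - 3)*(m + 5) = m^2 + 2*m - 15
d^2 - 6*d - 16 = (d - 8)*(d + 2)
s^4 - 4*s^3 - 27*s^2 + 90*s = s*(s - 6)*(s - 3)*(s + 5)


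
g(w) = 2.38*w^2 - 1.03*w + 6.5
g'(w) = 4.76*w - 1.03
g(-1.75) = 15.59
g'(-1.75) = -9.36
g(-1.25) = 11.51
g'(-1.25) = -6.98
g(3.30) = 29.02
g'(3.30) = 14.68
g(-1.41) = 12.68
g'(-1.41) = -7.74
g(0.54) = 6.64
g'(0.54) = 1.54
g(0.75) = 7.07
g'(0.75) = 2.54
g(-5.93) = 96.30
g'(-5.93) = -29.26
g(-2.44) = 23.18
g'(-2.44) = -12.64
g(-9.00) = 208.55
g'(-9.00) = -43.87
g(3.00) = 24.83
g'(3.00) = 13.25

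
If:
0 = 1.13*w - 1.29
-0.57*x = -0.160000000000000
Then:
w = 1.14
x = 0.28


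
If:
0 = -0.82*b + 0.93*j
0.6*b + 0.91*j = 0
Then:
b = 0.00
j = 0.00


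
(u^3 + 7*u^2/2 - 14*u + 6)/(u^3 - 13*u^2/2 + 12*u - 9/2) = (u^2 + 4*u - 12)/(u^2 - 6*u + 9)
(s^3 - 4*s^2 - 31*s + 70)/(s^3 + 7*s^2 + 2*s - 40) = (s - 7)/(s + 4)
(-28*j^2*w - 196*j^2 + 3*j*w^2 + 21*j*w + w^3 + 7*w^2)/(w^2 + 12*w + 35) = (-28*j^2 + 3*j*w + w^2)/(w + 5)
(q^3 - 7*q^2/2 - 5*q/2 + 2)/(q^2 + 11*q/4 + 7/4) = 2*(2*q^2 - 9*q + 4)/(4*q + 7)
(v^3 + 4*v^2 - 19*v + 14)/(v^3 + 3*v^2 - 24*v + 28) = (v - 1)/(v - 2)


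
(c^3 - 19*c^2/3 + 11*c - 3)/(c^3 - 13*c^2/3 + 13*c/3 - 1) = (c - 3)/(c - 1)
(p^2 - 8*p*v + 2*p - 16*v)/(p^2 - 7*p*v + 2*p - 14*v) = (p - 8*v)/(p - 7*v)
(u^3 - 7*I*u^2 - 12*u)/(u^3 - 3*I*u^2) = (u - 4*I)/u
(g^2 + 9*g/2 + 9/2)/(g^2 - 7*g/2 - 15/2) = (g + 3)/(g - 5)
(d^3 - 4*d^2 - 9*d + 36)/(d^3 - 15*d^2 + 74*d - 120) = (d^2 - 9)/(d^2 - 11*d + 30)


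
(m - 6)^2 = m^2 - 12*m + 36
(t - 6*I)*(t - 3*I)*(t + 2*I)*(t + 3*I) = t^4 - 4*I*t^3 + 21*t^2 - 36*I*t + 108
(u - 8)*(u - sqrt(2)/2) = u^2 - 8*u - sqrt(2)*u/2 + 4*sqrt(2)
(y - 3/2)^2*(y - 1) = y^3 - 4*y^2 + 21*y/4 - 9/4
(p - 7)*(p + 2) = p^2 - 5*p - 14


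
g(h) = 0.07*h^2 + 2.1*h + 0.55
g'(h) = 0.14*h + 2.1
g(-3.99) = -6.71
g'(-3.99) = 1.54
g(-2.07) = -3.50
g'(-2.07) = 1.81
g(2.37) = 5.92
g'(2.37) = 2.43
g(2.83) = 7.05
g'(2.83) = 2.50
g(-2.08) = -3.52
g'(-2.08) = 1.81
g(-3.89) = -6.56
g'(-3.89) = 1.56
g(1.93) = 4.86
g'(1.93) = 2.37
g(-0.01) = 0.53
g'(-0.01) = 2.10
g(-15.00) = -15.20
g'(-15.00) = 0.00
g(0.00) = 0.55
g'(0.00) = 2.10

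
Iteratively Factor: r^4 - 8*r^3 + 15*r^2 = (r - 5)*(r^3 - 3*r^2) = r*(r - 5)*(r^2 - 3*r) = r*(r - 5)*(r - 3)*(r)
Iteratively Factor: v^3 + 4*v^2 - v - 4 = (v - 1)*(v^2 + 5*v + 4) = (v - 1)*(v + 1)*(v + 4)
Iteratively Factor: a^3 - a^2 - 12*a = (a)*(a^2 - a - 12) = a*(a - 4)*(a + 3)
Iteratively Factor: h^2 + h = (h)*(h + 1)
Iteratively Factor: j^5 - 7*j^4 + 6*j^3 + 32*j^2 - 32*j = (j)*(j^4 - 7*j^3 + 6*j^2 + 32*j - 32) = j*(j - 4)*(j^3 - 3*j^2 - 6*j + 8) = j*(j - 4)*(j + 2)*(j^2 - 5*j + 4) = j*(j - 4)^2*(j + 2)*(j - 1)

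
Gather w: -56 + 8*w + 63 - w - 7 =7*w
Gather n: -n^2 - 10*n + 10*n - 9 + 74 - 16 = 49 - n^2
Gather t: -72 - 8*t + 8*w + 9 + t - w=-7*t + 7*w - 63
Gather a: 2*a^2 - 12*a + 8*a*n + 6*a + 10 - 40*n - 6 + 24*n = 2*a^2 + a*(8*n - 6) - 16*n + 4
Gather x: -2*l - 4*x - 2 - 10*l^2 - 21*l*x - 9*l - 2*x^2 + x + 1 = -10*l^2 - 11*l - 2*x^2 + x*(-21*l - 3) - 1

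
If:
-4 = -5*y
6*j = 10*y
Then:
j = 4/3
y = 4/5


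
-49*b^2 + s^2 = (-7*b + s)*(7*b + s)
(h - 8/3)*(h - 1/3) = h^2 - 3*h + 8/9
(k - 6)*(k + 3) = k^2 - 3*k - 18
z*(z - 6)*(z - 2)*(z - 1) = z^4 - 9*z^3 + 20*z^2 - 12*z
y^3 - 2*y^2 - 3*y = y*(y - 3)*(y + 1)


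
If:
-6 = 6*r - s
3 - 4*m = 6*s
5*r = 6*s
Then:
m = 273/124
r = -36/31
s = -30/31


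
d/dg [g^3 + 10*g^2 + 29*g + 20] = 3*g^2 + 20*g + 29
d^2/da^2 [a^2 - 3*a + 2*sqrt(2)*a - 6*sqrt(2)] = 2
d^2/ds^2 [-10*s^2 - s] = -20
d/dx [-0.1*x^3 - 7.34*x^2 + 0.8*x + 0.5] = -0.3*x^2 - 14.68*x + 0.8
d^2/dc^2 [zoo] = 0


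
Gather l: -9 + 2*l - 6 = 2*l - 15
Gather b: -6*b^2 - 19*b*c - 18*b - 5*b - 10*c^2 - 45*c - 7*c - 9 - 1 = -6*b^2 + b*(-19*c - 23) - 10*c^2 - 52*c - 10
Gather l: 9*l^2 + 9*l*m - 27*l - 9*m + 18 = 9*l^2 + l*(9*m - 27) - 9*m + 18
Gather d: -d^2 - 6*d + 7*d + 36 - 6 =-d^2 + d + 30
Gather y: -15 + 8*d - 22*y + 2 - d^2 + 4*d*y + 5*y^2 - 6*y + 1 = -d^2 + 8*d + 5*y^2 + y*(4*d - 28) - 12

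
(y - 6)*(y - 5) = y^2 - 11*y + 30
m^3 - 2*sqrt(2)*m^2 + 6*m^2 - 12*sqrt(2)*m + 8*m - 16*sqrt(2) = (m + 2)*(m + 4)*(m - 2*sqrt(2))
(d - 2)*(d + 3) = d^2 + d - 6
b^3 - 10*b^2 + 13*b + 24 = (b - 8)*(b - 3)*(b + 1)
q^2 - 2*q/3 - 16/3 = (q - 8/3)*(q + 2)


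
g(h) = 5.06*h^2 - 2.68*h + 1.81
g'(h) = 10.12*h - 2.68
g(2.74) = 32.46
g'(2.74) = 25.05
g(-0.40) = 3.69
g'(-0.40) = -6.73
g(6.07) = 171.98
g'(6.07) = 58.75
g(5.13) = 121.23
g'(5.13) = 49.24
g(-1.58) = 18.68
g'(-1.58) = -18.67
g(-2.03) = 28.10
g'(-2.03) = -23.22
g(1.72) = 12.17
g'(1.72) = 14.73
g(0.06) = 1.67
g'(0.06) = -2.07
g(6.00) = 167.89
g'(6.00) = 58.04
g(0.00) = 1.81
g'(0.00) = -2.68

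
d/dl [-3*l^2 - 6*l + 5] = -6*l - 6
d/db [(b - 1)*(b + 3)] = 2*b + 2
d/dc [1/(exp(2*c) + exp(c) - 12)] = (-2*exp(c) - 1)*exp(c)/(exp(2*c) + exp(c) - 12)^2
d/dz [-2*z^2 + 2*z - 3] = 2 - 4*z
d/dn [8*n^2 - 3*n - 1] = 16*n - 3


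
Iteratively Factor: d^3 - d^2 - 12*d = (d)*(d^2 - d - 12) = d*(d - 4)*(d + 3)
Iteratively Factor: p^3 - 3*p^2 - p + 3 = (p - 3)*(p^2 - 1) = (p - 3)*(p + 1)*(p - 1)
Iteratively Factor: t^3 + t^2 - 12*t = (t)*(t^2 + t - 12) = t*(t + 4)*(t - 3)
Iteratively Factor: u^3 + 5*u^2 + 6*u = (u)*(u^2 + 5*u + 6) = u*(u + 2)*(u + 3)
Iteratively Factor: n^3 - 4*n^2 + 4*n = (n - 2)*(n^2 - 2*n) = (n - 2)^2*(n)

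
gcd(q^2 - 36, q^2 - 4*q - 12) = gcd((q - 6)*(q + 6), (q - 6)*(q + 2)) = q - 6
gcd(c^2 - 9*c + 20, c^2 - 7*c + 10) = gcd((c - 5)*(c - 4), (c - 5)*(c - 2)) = c - 5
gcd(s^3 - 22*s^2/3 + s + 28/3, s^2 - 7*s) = s - 7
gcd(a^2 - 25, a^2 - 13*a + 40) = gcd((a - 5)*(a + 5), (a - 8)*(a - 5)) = a - 5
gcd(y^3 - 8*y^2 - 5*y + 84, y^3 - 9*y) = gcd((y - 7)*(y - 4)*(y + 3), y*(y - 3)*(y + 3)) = y + 3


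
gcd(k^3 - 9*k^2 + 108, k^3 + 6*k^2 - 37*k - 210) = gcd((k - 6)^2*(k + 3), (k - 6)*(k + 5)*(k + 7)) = k - 6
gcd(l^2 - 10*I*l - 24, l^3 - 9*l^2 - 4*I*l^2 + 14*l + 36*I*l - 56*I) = l - 4*I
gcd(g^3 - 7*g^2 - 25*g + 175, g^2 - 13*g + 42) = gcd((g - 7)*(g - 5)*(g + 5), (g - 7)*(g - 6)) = g - 7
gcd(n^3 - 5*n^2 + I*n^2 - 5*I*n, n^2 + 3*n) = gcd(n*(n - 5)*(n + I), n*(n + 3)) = n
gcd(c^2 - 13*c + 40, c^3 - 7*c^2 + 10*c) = c - 5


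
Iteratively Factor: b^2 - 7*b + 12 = (b - 3)*(b - 4)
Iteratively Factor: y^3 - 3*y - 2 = (y + 1)*(y^2 - y - 2) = (y - 2)*(y + 1)*(y + 1)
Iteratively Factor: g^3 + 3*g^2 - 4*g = (g - 1)*(g^2 + 4*g) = (g - 1)*(g + 4)*(g)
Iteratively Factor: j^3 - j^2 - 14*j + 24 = (j + 4)*(j^2 - 5*j + 6) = (j - 2)*(j + 4)*(j - 3)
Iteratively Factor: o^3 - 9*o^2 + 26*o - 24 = (o - 2)*(o^2 - 7*o + 12) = (o - 3)*(o - 2)*(o - 4)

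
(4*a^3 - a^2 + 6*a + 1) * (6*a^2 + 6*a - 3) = 24*a^5 + 18*a^4 + 18*a^3 + 45*a^2 - 12*a - 3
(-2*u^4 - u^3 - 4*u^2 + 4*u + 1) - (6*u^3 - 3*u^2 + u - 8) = -2*u^4 - 7*u^3 - u^2 + 3*u + 9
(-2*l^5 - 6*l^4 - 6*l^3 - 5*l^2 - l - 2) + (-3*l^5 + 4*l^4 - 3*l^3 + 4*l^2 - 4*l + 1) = -5*l^5 - 2*l^4 - 9*l^3 - l^2 - 5*l - 1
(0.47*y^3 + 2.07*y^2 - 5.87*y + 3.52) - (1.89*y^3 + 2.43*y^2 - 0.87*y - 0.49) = -1.42*y^3 - 0.36*y^2 - 5.0*y + 4.01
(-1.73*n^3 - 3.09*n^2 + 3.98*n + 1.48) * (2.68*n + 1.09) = -4.6364*n^4 - 10.1669*n^3 + 7.2983*n^2 + 8.3046*n + 1.6132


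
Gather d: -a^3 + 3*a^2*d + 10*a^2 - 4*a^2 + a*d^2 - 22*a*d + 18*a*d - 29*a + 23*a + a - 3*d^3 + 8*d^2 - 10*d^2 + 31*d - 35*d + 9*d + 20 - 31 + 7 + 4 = -a^3 + 6*a^2 - 5*a - 3*d^3 + d^2*(a - 2) + d*(3*a^2 - 4*a + 5)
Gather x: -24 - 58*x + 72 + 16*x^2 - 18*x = 16*x^2 - 76*x + 48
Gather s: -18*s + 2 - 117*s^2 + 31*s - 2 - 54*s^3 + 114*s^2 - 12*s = -54*s^3 - 3*s^2 + s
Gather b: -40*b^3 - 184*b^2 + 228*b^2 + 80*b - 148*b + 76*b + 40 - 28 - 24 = -40*b^3 + 44*b^2 + 8*b - 12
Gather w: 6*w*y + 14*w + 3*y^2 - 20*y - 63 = w*(6*y + 14) + 3*y^2 - 20*y - 63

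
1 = 1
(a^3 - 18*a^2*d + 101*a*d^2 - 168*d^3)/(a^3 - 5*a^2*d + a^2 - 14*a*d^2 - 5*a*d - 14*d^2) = (a^2 - 11*a*d + 24*d^2)/(a^2 + 2*a*d + a + 2*d)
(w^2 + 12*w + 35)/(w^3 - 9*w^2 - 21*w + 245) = (w + 7)/(w^2 - 14*w + 49)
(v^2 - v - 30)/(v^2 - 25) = (v - 6)/(v - 5)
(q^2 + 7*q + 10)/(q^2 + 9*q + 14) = (q + 5)/(q + 7)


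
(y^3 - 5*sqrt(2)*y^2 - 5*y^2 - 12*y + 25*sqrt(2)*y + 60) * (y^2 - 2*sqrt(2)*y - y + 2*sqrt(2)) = y^5 - 7*sqrt(2)*y^4 - 6*y^4 + 13*y^3 + 42*sqrt(2)*y^3 - 48*y^2 - 11*sqrt(2)*y^2 - 144*sqrt(2)*y + 40*y + 120*sqrt(2)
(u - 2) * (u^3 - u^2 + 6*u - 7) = u^4 - 3*u^3 + 8*u^2 - 19*u + 14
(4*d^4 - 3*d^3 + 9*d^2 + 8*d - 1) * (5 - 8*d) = -32*d^5 + 44*d^4 - 87*d^3 - 19*d^2 + 48*d - 5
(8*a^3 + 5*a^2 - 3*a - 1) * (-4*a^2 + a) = -32*a^5 - 12*a^4 + 17*a^3 + a^2 - a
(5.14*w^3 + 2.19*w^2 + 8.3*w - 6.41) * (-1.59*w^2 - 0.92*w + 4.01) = -8.1726*w^5 - 8.2109*w^4 + 5.3996*w^3 + 11.3378*w^2 + 39.1802*w - 25.7041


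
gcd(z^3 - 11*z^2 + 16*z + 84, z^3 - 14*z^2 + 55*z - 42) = z^2 - 13*z + 42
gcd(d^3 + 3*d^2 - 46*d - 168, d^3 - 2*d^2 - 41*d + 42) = d^2 - d - 42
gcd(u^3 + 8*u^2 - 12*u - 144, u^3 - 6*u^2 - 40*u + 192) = u^2 + 2*u - 24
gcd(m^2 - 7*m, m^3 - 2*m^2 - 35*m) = m^2 - 7*m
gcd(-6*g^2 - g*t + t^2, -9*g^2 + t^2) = -3*g + t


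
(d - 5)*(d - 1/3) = d^2 - 16*d/3 + 5/3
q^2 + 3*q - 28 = (q - 4)*(q + 7)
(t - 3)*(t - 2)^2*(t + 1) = t^4 - 6*t^3 + 9*t^2 + 4*t - 12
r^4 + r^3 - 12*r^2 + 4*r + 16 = (r - 2)^2*(r + 1)*(r + 4)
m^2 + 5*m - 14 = (m - 2)*(m + 7)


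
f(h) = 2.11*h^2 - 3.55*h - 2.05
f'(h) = 4.22*h - 3.55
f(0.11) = -2.41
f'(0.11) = -3.09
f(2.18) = 0.24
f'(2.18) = 5.65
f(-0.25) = -1.03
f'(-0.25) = -4.60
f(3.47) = 11.04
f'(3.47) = 11.09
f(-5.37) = 77.86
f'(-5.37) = -26.21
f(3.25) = 8.70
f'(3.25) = 10.16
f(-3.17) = 30.41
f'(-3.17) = -16.93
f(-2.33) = 17.68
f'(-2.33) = -13.38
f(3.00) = 6.29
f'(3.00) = 9.11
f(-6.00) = 95.21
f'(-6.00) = -28.87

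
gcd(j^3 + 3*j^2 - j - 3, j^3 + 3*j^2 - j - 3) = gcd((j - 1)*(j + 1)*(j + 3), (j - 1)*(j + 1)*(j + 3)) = j^3 + 3*j^2 - j - 3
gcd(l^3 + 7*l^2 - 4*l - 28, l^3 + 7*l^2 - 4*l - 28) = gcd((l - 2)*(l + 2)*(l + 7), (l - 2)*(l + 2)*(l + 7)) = l^3 + 7*l^2 - 4*l - 28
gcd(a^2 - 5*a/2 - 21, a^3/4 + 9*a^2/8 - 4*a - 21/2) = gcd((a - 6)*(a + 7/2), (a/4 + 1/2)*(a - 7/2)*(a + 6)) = 1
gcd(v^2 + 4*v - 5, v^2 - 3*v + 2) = v - 1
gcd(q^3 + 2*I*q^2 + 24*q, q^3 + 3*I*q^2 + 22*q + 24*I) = q^2 + 2*I*q + 24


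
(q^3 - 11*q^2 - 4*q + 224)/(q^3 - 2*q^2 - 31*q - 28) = (q - 8)/(q + 1)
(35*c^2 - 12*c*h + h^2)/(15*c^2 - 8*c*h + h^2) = (7*c - h)/(3*c - h)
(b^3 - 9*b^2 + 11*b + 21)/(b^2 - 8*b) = (b^3 - 9*b^2 + 11*b + 21)/(b*(b - 8))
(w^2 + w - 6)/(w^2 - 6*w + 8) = (w + 3)/(w - 4)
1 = 1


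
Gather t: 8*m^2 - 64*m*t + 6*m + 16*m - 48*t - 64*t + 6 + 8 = 8*m^2 + 22*m + t*(-64*m - 112) + 14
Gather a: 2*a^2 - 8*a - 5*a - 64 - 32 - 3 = 2*a^2 - 13*a - 99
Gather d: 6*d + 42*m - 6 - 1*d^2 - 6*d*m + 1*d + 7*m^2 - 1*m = -d^2 + d*(7 - 6*m) + 7*m^2 + 41*m - 6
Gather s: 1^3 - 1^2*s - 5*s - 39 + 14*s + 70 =8*s + 32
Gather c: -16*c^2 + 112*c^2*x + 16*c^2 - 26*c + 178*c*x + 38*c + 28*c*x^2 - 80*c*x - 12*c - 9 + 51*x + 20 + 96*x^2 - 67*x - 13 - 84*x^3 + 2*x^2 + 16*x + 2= 112*c^2*x + c*(28*x^2 + 98*x) - 84*x^3 + 98*x^2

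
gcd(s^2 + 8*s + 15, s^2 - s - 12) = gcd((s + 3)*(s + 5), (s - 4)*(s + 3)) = s + 3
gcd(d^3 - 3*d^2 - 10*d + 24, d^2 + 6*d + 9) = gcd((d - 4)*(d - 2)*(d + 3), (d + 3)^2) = d + 3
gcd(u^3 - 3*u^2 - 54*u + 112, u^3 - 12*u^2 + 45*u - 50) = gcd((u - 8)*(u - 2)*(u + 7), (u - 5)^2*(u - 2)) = u - 2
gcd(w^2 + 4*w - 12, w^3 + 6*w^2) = w + 6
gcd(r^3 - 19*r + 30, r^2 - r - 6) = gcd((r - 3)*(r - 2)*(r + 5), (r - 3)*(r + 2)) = r - 3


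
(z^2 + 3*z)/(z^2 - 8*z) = (z + 3)/(z - 8)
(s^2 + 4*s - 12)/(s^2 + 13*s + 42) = (s - 2)/(s + 7)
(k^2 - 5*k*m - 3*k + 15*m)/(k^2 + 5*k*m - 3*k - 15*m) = (k - 5*m)/(k + 5*m)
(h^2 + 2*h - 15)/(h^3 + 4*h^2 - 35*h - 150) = (h - 3)/(h^2 - h - 30)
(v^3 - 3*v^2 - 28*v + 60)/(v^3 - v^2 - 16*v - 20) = (-v^3 + 3*v^2 + 28*v - 60)/(-v^3 + v^2 + 16*v + 20)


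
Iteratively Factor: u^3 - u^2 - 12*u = (u - 4)*(u^2 + 3*u) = (u - 4)*(u + 3)*(u)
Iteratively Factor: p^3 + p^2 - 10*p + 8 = (p + 4)*(p^2 - 3*p + 2) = (p - 1)*(p + 4)*(p - 2)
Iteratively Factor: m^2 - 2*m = (m)*(m - 2)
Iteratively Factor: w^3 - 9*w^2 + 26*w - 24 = (w - 3)*(w^2 - 6*w + 8) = (w - 4)*(w - 3)*(w - 2)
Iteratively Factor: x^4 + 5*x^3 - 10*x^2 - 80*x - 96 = (x + 3)*(x^3 + 2*x^2 - 16*x - 32) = (x + 2)*(x + 3)*(x^2 - 16) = (x - 4)*(x + 2)*(x + 3)*(x + 4)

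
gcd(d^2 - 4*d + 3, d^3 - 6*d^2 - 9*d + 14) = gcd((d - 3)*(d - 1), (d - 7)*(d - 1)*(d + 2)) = d - 1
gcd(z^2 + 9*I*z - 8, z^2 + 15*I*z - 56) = z + 8*I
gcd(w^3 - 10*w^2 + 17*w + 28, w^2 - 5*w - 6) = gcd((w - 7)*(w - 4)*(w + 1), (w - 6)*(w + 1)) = w + 1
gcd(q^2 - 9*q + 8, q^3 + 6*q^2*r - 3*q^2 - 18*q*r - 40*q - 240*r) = q - 8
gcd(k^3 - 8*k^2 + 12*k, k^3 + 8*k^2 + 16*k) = k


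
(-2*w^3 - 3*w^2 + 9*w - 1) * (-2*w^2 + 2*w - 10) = 4*w^5 + 2*w^4 - 4*w^3 + 50*w^2 - 92*w + 10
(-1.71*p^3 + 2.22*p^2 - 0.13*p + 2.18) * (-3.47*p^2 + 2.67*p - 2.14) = 5.9337*p^5 - 12.2691*p^4 + 10.0379*p^3 - 12.6625*p^2 + 6.0988*p - 4.6652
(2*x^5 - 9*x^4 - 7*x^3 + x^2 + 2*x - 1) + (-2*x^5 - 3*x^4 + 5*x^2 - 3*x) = -12*x^4 - 7*x^3 + 6*x^2 - x - 1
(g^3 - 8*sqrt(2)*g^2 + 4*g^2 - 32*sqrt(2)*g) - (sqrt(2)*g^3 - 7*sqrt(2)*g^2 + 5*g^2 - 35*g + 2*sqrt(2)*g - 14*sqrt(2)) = -sqrt(2)*g^3 + g^3 - sqrt(2)*g^2 - g^2 - 34*sqrt(2)*g + 35*g + 14*sqrt(2)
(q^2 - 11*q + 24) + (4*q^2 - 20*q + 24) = 5*q^2 - 31*q + 48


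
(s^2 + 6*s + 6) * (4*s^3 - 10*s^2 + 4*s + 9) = 4*s^5 + 14*s^4 - 32*s^3 - 27*s^2 + 78*s + 54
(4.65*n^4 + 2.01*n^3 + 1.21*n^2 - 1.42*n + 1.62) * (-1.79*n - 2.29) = -8.3235*n^5 - 14.2464*n^4 - 6.7688*n^3 - 0.2291*n^2 + 0.351999999999999*n - 3.7098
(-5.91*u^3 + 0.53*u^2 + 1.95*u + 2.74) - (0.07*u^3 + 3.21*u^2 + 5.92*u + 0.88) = -5.98*u^3 - 2.68*u^2 - 3.97*u + 1.86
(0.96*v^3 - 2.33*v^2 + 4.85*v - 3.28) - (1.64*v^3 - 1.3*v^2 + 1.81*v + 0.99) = -0.68*v^3 - 1.03*v^2 + 3.04*v - 4.27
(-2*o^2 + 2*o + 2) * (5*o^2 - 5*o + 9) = -10*o^4 + 20*o^3 - 18*o^2 + 8*o + 18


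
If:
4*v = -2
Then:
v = -1/2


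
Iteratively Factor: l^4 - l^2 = (l)*(l^3 - l) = l^2*(l^2 - 1) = l^2*(l - 1)*(l + 1)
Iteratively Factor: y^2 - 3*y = (y)*(y - 3)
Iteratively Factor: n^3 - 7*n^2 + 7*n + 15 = (n + 1)*(n^2 - 8*n + 15) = (n - 5)*(n + 1)*(n - 3)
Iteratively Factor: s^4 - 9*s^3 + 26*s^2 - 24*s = (s - 3)*(s^3 - 6*s^2 + 8*s) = (s - 3)*(s - 2)*(s^2 - 4*s) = (s - 4)*(s - 3)*(s - 2)*(s)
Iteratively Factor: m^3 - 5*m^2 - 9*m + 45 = (m + 3)*(m^2 - 8*m + 15) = (m - 5)*(m + 3)*(m - 3)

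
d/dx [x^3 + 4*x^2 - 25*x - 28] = 3*x^2 + 8*x - 25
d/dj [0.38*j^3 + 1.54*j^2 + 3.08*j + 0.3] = 1.14*j^2 + 3.08*j + 3.08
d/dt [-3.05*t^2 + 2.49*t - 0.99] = 2.49 - 6.1*t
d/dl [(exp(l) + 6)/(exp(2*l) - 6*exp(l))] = (-exp(2*l) - 12*exp(l) + 36)*exp(-l)/(exp(2*l) - 12*exp(l) + 36)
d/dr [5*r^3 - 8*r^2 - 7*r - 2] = 15*r^2 - 16*r - 7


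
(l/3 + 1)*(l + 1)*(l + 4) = l^3/3 + 8*l^2/3 + 19*l/3 + 4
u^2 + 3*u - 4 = (u - 1)*(u + 4)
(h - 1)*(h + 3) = h^2 + 2*h - 3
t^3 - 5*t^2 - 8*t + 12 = (t - 6)*(t - 1)*(t + 2)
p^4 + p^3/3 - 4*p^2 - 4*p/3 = p*(p - 2)*(p + 1/3)*(p + 2)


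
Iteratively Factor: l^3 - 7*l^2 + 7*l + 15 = (l - 3)*(l^2 - 4*l - 5) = (l - 5)*(l - 3)*(l + 1)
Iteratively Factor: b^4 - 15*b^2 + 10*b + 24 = (b + 1)*(b^3 - b^2 - 14*b + 24) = (b - 2)*(b + 1)*(b^2 + b - 12) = (b - 3)*(b - 2)*(b + 1)*(b + 4)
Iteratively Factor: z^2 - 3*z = (z)*(z - 3)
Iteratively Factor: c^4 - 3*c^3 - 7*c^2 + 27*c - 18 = (c + 3)*(c^3 - 6*c^2 + 11*c - 6) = (c - 2)*(c + 3)*(c^2 - 4*c + 3) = (c - 2)*(c - 1)*(c + 3)*(c - 3)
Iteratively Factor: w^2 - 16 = (w - 4)*(w + 4)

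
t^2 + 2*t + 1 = (t + 1)^2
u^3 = u^3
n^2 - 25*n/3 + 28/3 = (n - 7)*(n - 4/3)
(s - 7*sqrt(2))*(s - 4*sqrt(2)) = s^2 - 11*sqrt(2)*s + 56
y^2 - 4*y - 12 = (y - 6)*(y + 2)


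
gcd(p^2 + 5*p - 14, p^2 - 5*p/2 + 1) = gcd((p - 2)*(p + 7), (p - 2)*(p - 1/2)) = p - 2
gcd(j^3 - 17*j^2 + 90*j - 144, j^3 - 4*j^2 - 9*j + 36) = j - 3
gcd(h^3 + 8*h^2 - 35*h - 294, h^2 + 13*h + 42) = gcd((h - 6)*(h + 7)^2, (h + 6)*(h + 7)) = h + 7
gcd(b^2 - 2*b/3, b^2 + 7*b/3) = b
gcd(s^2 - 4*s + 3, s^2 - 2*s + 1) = s - 1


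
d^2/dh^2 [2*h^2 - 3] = 4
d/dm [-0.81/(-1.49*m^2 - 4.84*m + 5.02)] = (-2.4138*m - 3.9204)/(1.49*m^2 + 4.84*m - 5.02)^2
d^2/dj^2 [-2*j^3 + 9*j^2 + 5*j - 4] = 18 - 12*j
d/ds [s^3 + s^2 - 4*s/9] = 3*s^2 + 2*s - 4/9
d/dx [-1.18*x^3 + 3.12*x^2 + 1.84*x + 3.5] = -3.54*x^2 + 6.24*x + 1.84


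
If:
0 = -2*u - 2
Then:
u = -1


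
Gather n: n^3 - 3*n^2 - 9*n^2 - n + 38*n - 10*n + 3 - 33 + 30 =n^3 - 12*n^2 + 27*n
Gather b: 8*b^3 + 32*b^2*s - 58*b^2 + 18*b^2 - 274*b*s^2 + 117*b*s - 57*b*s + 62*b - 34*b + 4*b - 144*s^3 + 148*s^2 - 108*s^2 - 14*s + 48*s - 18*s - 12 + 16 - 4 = 8*b^3 + b^2*(32*s - 40) + b*(-274*s^2 + 60*s + 32) - 144*s^3 + 40*s^2 + 16*s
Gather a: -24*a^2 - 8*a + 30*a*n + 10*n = -24*a^2 + a*(30*n - 8) + 10*n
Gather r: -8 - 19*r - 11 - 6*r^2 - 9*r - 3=-6*r^2 - 28*r - 22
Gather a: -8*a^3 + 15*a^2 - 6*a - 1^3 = -8*a^3 + 15*a^2 - 6*a - 1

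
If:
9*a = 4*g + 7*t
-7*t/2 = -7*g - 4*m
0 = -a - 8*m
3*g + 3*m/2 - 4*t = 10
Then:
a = -10080/2413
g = -5600/2413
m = 1260/2413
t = -9760/2413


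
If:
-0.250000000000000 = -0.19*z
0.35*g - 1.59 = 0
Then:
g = 4.54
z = 1.32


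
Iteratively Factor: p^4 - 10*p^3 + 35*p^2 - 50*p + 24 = (p - 1)*(p^3 - 9*p^2 + 26*p - 24) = (p - 4)*(p - 1)*(p^2 - 5*p + 6) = (p - 4)*(p - 2)*(p - 1)*(p - 3)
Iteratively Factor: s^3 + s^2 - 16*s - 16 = (s - 4)*(s^2 + 5*s + 4) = (s - 4)*(s + 4)*(s + 1)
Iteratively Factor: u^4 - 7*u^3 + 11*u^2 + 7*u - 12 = (u - 3)*(u^3 - 4*u^2 - u + 4) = (u - 4)*(u - 3)*(u^2 - 1) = (u - 4)*(u - 3)*(u - 1)*(u + 1)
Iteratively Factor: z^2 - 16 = (z - 4)*(z + 4)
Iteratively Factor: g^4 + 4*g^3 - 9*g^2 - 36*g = (g)*(g^3 + 4*g^2 - 9*g - 36) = g*(g + 4)*(g^2 - 9) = g*(g - 3)*(g + 4)*(g + 3)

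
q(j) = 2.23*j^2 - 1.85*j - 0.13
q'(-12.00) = -55.37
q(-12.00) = 343.19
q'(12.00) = 51.67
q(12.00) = 298.79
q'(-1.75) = -9.66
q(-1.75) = 9.94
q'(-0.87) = -5.73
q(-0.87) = 3.17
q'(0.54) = 0.56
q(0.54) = -0.48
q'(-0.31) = -3.23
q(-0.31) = 0.66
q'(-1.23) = -7.34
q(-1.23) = 5.52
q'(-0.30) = -3.19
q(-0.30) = 0.63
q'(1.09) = 3.01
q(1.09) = 0.50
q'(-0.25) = -2.96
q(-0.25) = 0.47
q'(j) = 4.46*j - 1.85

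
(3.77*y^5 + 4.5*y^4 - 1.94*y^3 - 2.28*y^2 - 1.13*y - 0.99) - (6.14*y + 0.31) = 3.77*y^5 + 4.5*y^4 - 1.94*y^3 - 2.28*y^2 - 7.27*y - 1.3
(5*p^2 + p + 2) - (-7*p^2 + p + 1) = 12*p^2 + 1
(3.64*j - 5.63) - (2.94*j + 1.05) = 0.7*j - 6.68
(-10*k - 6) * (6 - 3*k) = 30*k^2 - 42*k - 36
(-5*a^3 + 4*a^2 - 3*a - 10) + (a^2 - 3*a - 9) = -5*a^3 + 5*a^2 - 6*a - 19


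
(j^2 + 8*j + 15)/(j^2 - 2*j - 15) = (j + 5)/(j - 5)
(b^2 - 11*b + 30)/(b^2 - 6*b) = (b - 5)/b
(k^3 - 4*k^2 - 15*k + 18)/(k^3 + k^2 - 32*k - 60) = (k^2 + 2*k - 3)/(k^2 + 7*k + 10)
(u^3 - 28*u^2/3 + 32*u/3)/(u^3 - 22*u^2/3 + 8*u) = (u - 8)/(u - 6)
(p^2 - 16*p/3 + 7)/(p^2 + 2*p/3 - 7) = (p - 3)/(p + 3)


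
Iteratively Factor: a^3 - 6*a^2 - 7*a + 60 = (a - 4)*(a^2 - 2*a - 15) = (a - 4)*(a + 3)*(a - 5)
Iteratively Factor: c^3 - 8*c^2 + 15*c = (c - 5)*(c^2 - 3*c) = (c - 5)*(c - 3)*(c)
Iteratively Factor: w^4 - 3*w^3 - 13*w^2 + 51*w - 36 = (w - 3)*(w^3 - 13*w + 12) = (w - 3)*(w - 1)*(w^2 + w - 12) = (w - 3)^2*(w - 1)*(w + 4)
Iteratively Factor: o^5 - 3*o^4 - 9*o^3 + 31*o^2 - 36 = (o - 3)*(o^4 - 9*o^2 + 4*o + 12) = (o - 3)*(o - 2)*(o^3 + 2*o^2 - 5*o - 6) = (o - 3)*(o - 2)*(o + 3)*(o^2 - o - 2) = (o - 3)*(o - 2)^2*(o + 3)*(o + 1)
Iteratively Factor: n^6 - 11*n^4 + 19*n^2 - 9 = (n - 1)*(n^5 + n^4 - 10*n^3 - 10*n^2 + 9*n + 9) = (n - 1)*(n + 1)*(n^4 - 10*n^2 + 9) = (n - 1)^2*(n + 1)*(n^3 + n^2 - 9*n - 9) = (n - 1)^2*(n + 1)*(n + 3)*(n^2 - 2*n - 3) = (n - 1)^2*(n + 1)^2*(n + 3)*(n - 3)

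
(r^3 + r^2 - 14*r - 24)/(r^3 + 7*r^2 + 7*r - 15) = (r^2 - 2*r - 8)/(r^2 + 4*r - 5)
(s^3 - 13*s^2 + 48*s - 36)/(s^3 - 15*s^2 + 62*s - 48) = (s - 6)/(s - 8)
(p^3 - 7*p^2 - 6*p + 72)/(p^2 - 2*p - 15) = (p^2 - 10*p + 24)/(p - 5)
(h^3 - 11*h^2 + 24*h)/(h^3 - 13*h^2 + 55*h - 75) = h*(h - 8)/(h^2 - 10*h + 25)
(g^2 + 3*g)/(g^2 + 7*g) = (g + 3)/(g + 7)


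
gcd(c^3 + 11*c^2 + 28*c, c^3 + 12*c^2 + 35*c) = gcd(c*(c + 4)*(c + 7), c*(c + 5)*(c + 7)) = c^2 + 7*c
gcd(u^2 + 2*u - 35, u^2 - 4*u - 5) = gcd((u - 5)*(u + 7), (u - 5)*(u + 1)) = u - 5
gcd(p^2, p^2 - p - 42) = 1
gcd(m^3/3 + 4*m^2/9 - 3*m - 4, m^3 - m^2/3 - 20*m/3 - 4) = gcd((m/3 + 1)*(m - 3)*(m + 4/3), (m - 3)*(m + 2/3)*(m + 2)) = m - 3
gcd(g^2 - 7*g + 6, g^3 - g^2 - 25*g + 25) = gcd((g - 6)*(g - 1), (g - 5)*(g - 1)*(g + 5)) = g - 1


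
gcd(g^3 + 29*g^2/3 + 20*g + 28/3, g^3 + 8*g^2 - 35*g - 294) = g + 7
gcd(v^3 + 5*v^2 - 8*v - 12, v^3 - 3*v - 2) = v^2 - v - 2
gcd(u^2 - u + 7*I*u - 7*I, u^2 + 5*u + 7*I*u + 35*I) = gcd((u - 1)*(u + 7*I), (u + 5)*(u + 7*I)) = u + 7*I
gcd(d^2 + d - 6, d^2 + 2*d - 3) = d + 3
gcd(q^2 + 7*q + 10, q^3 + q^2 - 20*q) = q + 5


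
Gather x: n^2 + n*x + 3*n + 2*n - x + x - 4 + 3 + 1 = n^2 + n*x + 5*n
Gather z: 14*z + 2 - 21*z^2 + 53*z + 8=-21*z^2 + 67*z + 10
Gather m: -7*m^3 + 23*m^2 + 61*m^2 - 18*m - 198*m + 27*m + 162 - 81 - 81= -7*m^3 + 84*m^2 - 189*m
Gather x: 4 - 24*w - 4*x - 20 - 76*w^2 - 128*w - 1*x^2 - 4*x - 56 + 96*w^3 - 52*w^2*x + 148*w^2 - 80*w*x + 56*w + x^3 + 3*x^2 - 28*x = 96*w^3 + 72*w^2 - 96*w + x^3 + 2*x^2 + x*(-52*w^2 - 80*w - 36) - 72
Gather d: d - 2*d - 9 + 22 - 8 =5 - d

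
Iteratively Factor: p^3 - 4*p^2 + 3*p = (p - 3)*(p^2 - p) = (p - 3)*(p - 1)*(p)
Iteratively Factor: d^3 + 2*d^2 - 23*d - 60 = (d - 5)*(d^2 + 7*d + 12) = (d - 5)*(d + 3)*(d + 4)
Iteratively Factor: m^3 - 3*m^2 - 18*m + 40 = (m + 4)*(m^2 - 7*m + 10) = (m - 5)*(m + 4)*(m - 2)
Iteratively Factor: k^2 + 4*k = (k + 4)*(k)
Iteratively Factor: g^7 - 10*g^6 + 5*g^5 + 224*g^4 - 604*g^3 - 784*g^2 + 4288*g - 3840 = (g - 4)*(g^6 - 6*g^5 - 19*g^4 + 148*g^3 - 12*g^2 - 832*g + 960) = (g - 5)*(g - 4)*(g^5 - g^4 - 24*g^3 + 28*g^2 + 128*g - 192) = (g - 5)*(g - 4)*(g - 2)*(g^4 + g^3 - 22*g^2 - 16*g + 96) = (g - 5)*(g - 4)*(g - 2)*(g + 4)*(g^3 - 3*g^2 - 10*g + 24) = (g - 5)*(g - 4)*(g - 2)*(g + 3)*(g + 4)*(g^2 - 6*g + 8) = (g - 5)*(g - 4)*(g - 2)^2*(g + 3)*(g + 4)*(g - 4)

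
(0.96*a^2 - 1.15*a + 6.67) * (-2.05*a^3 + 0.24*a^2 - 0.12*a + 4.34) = -1.968*a^5 + 2.5879*a^4 - 14.0647*a^3 + 5.9052*a^2 - 5.7914*a + 28.9478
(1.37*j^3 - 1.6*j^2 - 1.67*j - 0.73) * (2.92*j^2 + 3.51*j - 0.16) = 4.0004*j^5 + 0.1367*j^4 - 10.7116*j^3 - 7.7373*j^2 - 2.2951*j + 0.1168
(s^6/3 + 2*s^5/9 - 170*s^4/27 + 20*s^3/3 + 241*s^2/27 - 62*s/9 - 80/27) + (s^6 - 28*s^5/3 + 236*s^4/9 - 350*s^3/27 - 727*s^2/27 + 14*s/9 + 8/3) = 4*s^6/3 - 82*s^5/9 + 538*s^4/27 - 170*s^3/27 - 18*s^2 - 16*s/3 - 8/27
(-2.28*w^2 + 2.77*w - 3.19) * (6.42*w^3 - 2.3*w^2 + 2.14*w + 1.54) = -14.6376*w^5 + 23.0274*w^4 - 31.73*w^3 + 9.7536*w^2 - 2.5608*w - 4.9126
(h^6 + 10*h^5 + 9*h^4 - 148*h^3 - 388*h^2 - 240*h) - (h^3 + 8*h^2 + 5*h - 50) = h^6 + 10*h^5 + 9*h^4 - 149*h^3 - 396*h^2 - 245*h + 50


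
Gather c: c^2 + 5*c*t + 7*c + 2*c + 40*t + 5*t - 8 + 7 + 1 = c^2 + c*(5*t + 9) + 45*t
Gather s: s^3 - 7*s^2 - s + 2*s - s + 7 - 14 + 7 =s^3 - 7*s^2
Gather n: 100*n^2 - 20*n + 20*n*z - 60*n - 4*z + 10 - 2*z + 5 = 100*n^2 + n*(20*z - 80) - 6*z + 15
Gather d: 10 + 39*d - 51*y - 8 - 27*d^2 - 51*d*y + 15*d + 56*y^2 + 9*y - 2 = -27*d^2 + d*(54 - 51*y) + 56*y^2 - 42*y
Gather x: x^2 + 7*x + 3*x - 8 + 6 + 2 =x^2 + 10*x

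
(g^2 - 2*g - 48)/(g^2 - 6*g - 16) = (g + 6)/(g + 2)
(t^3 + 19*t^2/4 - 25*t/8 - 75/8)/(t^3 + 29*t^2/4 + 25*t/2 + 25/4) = (t - 3/2)/(t + 1)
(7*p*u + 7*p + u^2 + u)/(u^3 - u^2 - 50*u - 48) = (7*p + u)/(u^2 - 2*u - 48)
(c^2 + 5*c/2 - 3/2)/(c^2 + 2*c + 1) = (2*c^2 + 5*c - 3)/(2*(c^2 + 2*c + 1))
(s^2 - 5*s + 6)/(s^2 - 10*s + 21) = (s - 2)/(s - 7)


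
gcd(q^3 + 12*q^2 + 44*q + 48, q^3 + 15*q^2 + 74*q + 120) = q^2 + 10*q + 24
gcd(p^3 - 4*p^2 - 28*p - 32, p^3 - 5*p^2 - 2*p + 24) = p + 2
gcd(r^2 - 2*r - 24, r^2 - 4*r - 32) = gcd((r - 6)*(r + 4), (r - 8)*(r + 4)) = r + 4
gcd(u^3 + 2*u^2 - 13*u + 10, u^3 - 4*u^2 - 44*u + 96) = u - 2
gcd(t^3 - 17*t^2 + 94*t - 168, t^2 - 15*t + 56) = t - 7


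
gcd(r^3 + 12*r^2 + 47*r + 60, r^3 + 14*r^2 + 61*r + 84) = r^2 + 7*r + 12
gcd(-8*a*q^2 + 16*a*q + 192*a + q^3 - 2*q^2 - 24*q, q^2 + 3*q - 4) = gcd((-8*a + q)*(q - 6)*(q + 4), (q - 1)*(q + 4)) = q + 4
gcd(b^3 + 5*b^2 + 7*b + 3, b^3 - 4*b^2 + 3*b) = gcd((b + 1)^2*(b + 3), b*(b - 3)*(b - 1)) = 1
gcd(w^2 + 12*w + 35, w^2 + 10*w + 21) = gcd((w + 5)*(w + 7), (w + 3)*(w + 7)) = w + 7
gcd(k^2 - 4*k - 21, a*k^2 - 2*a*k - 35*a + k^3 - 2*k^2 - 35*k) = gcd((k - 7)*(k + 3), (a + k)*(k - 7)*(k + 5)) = k - 7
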